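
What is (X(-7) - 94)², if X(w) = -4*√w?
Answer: 8724 + 752*I*√7 ≈ 8724.0 + 1989.6*I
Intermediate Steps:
(X(-7) - 94)² = (-4*I*√7 - 94)² = (-94 - 4*I*√7)²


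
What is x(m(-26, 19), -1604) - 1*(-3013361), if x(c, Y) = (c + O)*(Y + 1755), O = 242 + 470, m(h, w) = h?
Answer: 3116947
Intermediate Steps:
O = 712
x(c, Y) = (712 + c)*(1755 + Y) (x(c, Y) = (c + 712)*(Y + 1755) = (712 + c)*(1755 + Y))
x(m(-26, 19), -1604) - 1*(-3013361) = (1249560 + 712*(-1604) + 1755*(-26) - 1604*(-26)) - 1*(-3013361) = (1249560 - 1142048 - 45630 + 41704) + 3013361 = 103586 + 3013361 = 3116947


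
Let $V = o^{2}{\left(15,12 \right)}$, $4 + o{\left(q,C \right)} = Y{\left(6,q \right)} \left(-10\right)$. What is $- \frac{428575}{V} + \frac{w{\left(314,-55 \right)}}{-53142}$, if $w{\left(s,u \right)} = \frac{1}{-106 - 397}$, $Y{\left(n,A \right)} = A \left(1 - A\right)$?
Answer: $- \frac{5727993964867}{58716267595008} \approx -0.097554$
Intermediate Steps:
$w{\left(s,u \right)} = - \frac{1}{503}$ ($w{\left(s,u \right)} = \frac{1}{-503} = - \frac{1}{503}$)
$o{\left(q,C \right)} = -4 - 10 q \left(1 - q\right)$ ($o{\left(q,C \right)} = -4 + q \left(1 - q\right) \left(-10\right) = -4 - 10 q \left(1 - q\right)$)
$V = 4393216$ ($V = \left(-4 + 10 \cdot 15 \left(-1 + 15\right)\right)^{2} = \left(-4 + 10 \cdot 15 \cdot 14\right)^{2} = \left(-4 + 2100\right)^{2} = 2096^{2} = 4393216$)
$- \frac{428575}{V} + \frac{w{\left(314,-55 \right)}}{-53142} = - \frac{428575}{4393216} - \frac{1}{503 \left(-53142\right)} = \left(-428575\right) \frac{1}{4393216} - - \frac{1}{26730426} = - \frac{428575}{4393216} + \frac{1}{26730426} = - \frac{5727993964867}{58716267595008}$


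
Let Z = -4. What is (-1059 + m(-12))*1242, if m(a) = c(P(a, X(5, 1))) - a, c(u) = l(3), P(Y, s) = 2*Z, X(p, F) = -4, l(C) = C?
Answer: -1296648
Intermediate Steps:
P(Y, s) = -8 (P(Y, s) = 2*(-4) = -8)
c(u) = 3
m(a) = 3 - a
(-1059 + m(-12))*1242 = (-1059 + (3 - 1*(-12)))*1242 = (-1059 + (3 + 12))*1242 = (-1059 + 15)*1242 = -1044*1242 = -1296648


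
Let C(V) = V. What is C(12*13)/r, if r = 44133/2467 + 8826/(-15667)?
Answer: 2009825428/223219323 ≈ 9.0038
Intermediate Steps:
r = 669657969/38650489 (r = 44133*(1/2467) + 8826*(-1/15667) = 44133/2467 - 8826/15667 = 669657969/38650489 ≈ 17.326)
C(12*13)/r = (12*13)/(669657969/38650489) = 156*(38650489/669657969) = 2009825428/223219323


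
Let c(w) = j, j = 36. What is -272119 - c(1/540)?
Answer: -272155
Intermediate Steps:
c(w) = 36
-272119 - c(1/540) = -272119 - 1*36 = -272119 - 36 = -272155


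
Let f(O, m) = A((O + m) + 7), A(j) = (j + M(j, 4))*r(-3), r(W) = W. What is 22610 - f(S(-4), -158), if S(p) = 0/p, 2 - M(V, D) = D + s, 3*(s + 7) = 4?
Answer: 22168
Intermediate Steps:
s = -17/3 (s = -7 + (⅓)*4 = -7 + 4/3 = -17/3 ≈ -5.6667)
M(V, D) = 23/3 - D (M(V, D) = 2 - (D - 17/3) = 2 - (-17/3 + D) = 2 + (17/3 - D) = 23/3 - D)
S(p) = 0
A(j) = -11 - 3*j (A(j) = (j + (23/3 - 1*4))*(-3) = (j + (23/3 - 4))*(-3) = (j + 11/3)*(-3) = (11/3 + j)*(-3) = -11 - 3*j)
f(O, m) = -32 - 3*O - 3*m (f(O, m) = -11 - 3*((O + m) + 7) = -11 - 3*(7 + O + m) = -11 + (-21 - 3*O - 3*m) = -32 - 3*O - 3*m)
22610 - f(S(-4), -158) = 22610 - (-32 - 3*0 - 3*(-158)) = 22610 - (-32 + 0 + 474) = 22610 - 1*442 = 22610 - 442 = 22168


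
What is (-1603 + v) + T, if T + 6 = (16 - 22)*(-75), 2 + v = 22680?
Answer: 21519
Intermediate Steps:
v = 22678 (v = -2 + 22680 = 22678)
T = 444 (T = -6 + (16 - 22)*(-75) = -6 - 6*(-75) = -6 + 450 = 444)
(-1603 + v) + T = (-1603 + 22678) + 444 = 21075 + 444 = 21519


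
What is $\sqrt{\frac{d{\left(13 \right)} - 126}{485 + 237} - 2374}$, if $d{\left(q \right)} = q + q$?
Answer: $\frac{2 i \sqrt{214266}}{19} \approx 48.725 i$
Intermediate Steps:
$d{\left(q \right)} = 2 q$
$\sqrt{\frac{d{\left(13 \right)} - 126}{485 + 237} - 2374} = \sqrt{\frac{2 \cdot 13 - 126}{485 + 237} - 2374} = \sqrt{\frac{26 - 126}{722} - 2374} = \sqrt{\left(-100\right) \frac{1}{722} - 2374} = \sqrt{- \frac{50}{361} - 2374} = \sqrt{- \frac{857064}{361}} = \frac{2 i \sqrt{214266}}{19}$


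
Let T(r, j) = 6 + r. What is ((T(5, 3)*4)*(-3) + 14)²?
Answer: 13924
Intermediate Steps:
((T(5, 3)*4)*(-3) + 14)² = (((6 + 5)*4)*(-3) + 14)² = ((11*4)*(-3) + 14)² = (44*(-3) + 14)² = (-132 + 14)² = (-118)² = 13924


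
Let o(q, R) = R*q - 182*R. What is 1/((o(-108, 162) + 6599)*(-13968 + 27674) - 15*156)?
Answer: -1/553464326 ≈ -1.8068e-9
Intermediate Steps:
o(q, R) = -182*R + R*q
1/((o(-108, 162) + 6599)*(-13968 + 27674) - 15*156) = 1/((162*(-182 - 108) + 6599)*(-13968 + 27674) - 15*156) = 1/((162*(-290) + 6599)*13706 - 2340) = 1/((-46980 + 6599)*13706 - 2340) = 1/(-40381*13706 - 2340) = 1/(-553461986 - 2340) = 1/(-553464326) = -1/553464326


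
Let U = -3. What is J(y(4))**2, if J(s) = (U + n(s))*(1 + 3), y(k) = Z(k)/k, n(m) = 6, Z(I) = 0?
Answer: 144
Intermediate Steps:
y(k) = 0 (y(k) = 0/k = 0)
J(s) = 12 (J(s) = (-3 + 6)*(1 + 3) = 3*4 = 12)
J(y(4))**2 = 12**2 = 144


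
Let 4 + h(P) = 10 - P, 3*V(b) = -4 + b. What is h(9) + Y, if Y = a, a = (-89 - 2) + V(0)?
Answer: -286/3 ≈ -95.333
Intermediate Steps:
V(b) = -4/3 + b/3 (V(b) = (-4 + b)/3 = -4/3 + b/3)
h(P) = 6 - P (h(P) = -4 + (10 - P) = 6 - P)
a = -277/3 (a = (-89 - 2) + (-4/3 + (⅓)*0) = -91 + (-4/3 + 0) = -91 - 4/3 = -277/3 ≈ -92.333)
Y = -277/3 ≈ -92.333
h(9) + Y = (6 - 1*9) - 277/3 = (6 - 9) - 277/3 = -3 - 277/3 = -286/3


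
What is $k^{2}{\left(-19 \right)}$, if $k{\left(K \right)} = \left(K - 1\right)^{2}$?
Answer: $160000$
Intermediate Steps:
$k{\left(K \right)} = \left(-1 + K\right)^{2}$
$k^{2}{\left(-19 \right)} = \left(\left(-1 - 19\right)^{2}\right)^{2} = \left(\left(-20\right)^{2}\right)^{2} = 400^{2} = 160000$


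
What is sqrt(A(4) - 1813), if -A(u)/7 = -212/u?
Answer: I*sqrt(1442) ≈ 37.974*I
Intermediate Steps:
A(u) = 1484/u (A(u) = -(-1484)/u = 1484/u)
sqrt(A(4) - 1813) = sqrt(1484/4 - 1813) = sqrt(1484*(1/4) - 1813) = sqrt(371 - 1813) = sqrt(-1442) = I*sqrt(1442)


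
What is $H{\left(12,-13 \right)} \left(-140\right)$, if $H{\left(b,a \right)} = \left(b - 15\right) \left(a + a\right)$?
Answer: $-10920$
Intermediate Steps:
$H{\left(b,a \right)} = 2 a \left(-15 + b\right)$ ($H{\left(b,a \right)} = \left(-15 + b\right) 2 a = 2 a \left(-15 + b\right)$)
$H{\left(12,-13 \right)} \left(-140\right) = 2 \left(-13\right) \left(-15 + 12\right) \left(-140\right) = 2 \left(-13\right) \left(-3\right) \left(-140\right) = 78 \left(-140\right) = -10920$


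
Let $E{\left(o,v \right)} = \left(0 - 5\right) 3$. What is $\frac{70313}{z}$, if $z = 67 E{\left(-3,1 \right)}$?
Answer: $- \frac{70313}{1005} \approx -69.963$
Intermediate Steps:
$E{\left(o,v \right)} = -15$ ($E{\left(o,v \right)} = \left(-5\right) 3 = -15$)
$z = -1005$ ($z = 67 \left(-15\right) = -1005$)
$\frac{70313}{z} = \frac{70313}{-1005} = 70313 \left(- \frac{1}{1005}\right) = - \frac{70313}{1005}$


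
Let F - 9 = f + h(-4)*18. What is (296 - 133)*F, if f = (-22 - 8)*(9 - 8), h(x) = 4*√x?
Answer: -3423 + 23472*I ≈ -3423.0 + 23472.0*I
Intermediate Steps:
f = -30 (f = -30*1 = -30)
F = -21 + 144*I (F = 9 + (-30 + (4*√(-4))*18) = 9 + (-30 + (4*(2*I))*18) = 9 + (-30 + (8*I)*18) = 9 + (-30 + 144*I) = -21 + 144*I ≈ -21.0 + 144.0*I)
(296 - 133)*F = (296 - 133)*(-21 + 144*I) = 163*(-21 + 144*I) = -3423 + 23472*I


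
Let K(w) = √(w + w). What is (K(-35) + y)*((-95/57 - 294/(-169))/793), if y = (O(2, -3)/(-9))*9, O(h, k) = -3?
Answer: 37/134017 + 37*I*√70/402051 ≈ 0.00027608 + 0.00076996*I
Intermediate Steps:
K(w) = √2*√w (K(w) = √(2*w) = √2*√w)
y = 3 (y = (-3/(-9))*9 = -⅑*(-3)*9 = (⅓)*9 = 3)
(K(-35) + y)*((-95/57 - 294/(-169))/793) = (√2*√(-35) + 3)*((-95/57 - 294/(-169))/793) = (√2*(I*√35) + 3)*((-95*1/57 - 294*(-1/169))*(1/793)) = (I*√70 + 3)*((-5/3 + 294/169)*(1/793)) = (3 + I*√70)*((37/507)*(1/793)) = (3 + I*√70)*(37/402051) = 37/134017 + 37*I*√70/402051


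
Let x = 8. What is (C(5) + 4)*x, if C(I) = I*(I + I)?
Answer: 432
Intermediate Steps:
C(I) = 2*I**2 (C(I) = I*(2*I) = 2*I**2)
(C(5) + 4)*x = (2*5**2 + 4)*8 = (2*25 + 4)*8 = (50 + 4)*8 = 54*8 = 432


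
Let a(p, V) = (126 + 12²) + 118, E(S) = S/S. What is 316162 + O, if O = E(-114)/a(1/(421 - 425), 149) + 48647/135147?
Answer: 16578617186015/52437036 ≈ 3.1616e+5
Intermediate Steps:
E(S) = 1
a(p, V) = 388 (a(p, V) = (126 + 144) + 118 = 270 + 118 = 388)
O = 19010183/52437036 (O = 1/388 + 48647/135147 = 19010183/52437036 ≈ 0.36253)
316162 + O = 316162 + 19010183/52437036 = 16578617186015/52437036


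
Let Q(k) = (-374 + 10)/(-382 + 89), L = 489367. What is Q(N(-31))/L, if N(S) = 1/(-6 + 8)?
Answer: 364/143384531 ≈ 2.5386e-6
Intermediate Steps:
N(S) = ½ (N(S) = 1/2 = ½)
Q(k) = 364/293 (Q(k) = -364/(-293) = -364*(-1/293) = 364/293)
Q(N(-31))/L = (364/293)/489367 = (364/293)*(1/489367) = 364/143384531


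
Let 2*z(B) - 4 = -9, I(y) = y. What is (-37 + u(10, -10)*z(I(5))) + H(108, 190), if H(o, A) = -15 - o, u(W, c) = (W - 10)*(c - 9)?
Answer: -160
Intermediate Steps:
u(W, c) = (-10 + W)*(-9 + c)
z(B) = -5/2 (z(B) = 2 + (1/2)*(-9) = 2 - 9/2 = -5/2)
(-37 + u(10, -10)*z(I(5))) + H(108, 190) = (-37 + (90 - 10*(-10) - 9*10 + 10*(-10))*(-5/2)) + (-15 - 1*108) = (-37 + (90 + 100 - 90 - 100)*(-5/2)) + (-15 - 108) = (-37 + 0*(-5/2)) - 123 = (-37 + 0) - 123 = -37 - 123 = -160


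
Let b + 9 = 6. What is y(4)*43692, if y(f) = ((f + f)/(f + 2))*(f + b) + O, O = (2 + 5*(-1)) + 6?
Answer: 189332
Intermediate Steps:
O = 3 (O = (2 - 5) + 6 = -3 + 6 = 3)
b = -3 (b = -9 + 6 = -3)
y(f) = 3 + 2*f*(-3 + f)/(2 + f) (y(f) = ((f + f)/(f + 2))*(f - 3) + 3 = ((2*f)/(2 + f))*(-3 + f) + 3 = (2*f/(2 + f))*(-3 + f) + 3 = 2*f*(-3 + f)/(2 + f) + 3 = 3 + 2*f*(-3 + f)/(2 + f))
y(4)*43692 = ((6 - 3*4 + 2*4²)/(2 + 4))*43692 = ((6 - 12 + 2*16)/6)*43692 = ((6 - 12 + 32)/6)*43692 = ((⅙)*26)*43692 = (13/3)*43692 = 189332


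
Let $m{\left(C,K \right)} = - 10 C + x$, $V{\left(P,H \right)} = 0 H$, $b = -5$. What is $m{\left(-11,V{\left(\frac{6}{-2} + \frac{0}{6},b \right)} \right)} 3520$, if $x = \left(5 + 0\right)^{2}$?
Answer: $475200$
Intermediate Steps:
$V{\left(P,H \right)} = 0$
$x = 25$ ($x = 5^{2} = 25$)
$m{\left(C,K \right)} = 25 - 10 C$ ($m{\left(C,K \right)} = - 10 C + 25 = 25 - 10 C$)
$m{\left(-11,V{\left(\frac{6}{-2} + \frac{0}{6},b \right)} \right)} 3520 = \left(25 - -110\right) 3520 = \left(25 + 110\right) 3520 = 135 \cdot 3520 = 475200$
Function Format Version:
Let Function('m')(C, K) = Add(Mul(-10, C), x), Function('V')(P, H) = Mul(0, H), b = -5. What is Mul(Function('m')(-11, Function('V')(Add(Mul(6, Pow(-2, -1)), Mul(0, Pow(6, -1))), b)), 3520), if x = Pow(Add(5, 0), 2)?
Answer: 475200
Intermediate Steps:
Function('V')(P, H) = 0
x = 25 (x = Pow(5, 2) = 25)
Function('m')(C, K) = Add(25, Mul(-10, C)) (Function('m')(C, K) = Add(Mul(-10, C), 25) = Add(25, Mul(-10, C)))
Mul(Function('m')(-11, Function('V')(Add(Mul(6, Pow(-2, -1)), Mul(0, Pow(6, -1))), b)), 3520) = Mul(Add(25, Mul(-10, -11)), 3520) = Mul(Add(25, 110), 3520) = Mul(135, 3520) = 475200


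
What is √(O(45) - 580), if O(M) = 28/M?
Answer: 2*I*√32590/15 ≈ 24.07*I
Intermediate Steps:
√(O(45) - 580) = √(28/45 - 580) = √(-26072/45) = 2*I*√32590/15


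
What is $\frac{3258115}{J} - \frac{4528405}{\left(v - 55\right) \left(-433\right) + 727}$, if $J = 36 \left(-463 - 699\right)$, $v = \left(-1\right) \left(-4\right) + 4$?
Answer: $- \frac{227607395}{777544} \approx -292.73$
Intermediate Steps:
$v = 8$ ($v = 4 + 4 = 8$)
$J = -41832$ ($J = 36 \left(-1162\right) = -41832$)
$\frac{3258115}{J} - \frac{4528405}{\left(v - 55\right) \left(-433\right) + 727} = \frac{3258115}{-41832} - \frac{4528405}{\left(8 - 55\right) \left(-433\right) + 727} = 3258115 \left(- \frac{1}{41832}\right) - \frac{4528405}{\left(8 - 55\right) \left(-433\right) + 727} = - \frac{465445}{5976} - \frac{4528405}{\left(-47\right) \left(-433\right) + 727} = - \frac{465445}{5976} - \frac{4528405}{20351 + 727} = - \frac{465445}{5976} - \frac{4528405}{21078} = - \frac{227607395}{777544}$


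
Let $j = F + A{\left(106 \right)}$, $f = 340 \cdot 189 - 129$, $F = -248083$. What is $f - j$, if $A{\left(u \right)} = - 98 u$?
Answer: $322602$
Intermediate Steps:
$f = 64131$ ($f = 64260 - 129 = 64131$)
$j = -258471$ ($j = -248083 - 10388 = -258471$)
$f - j = 64131 - -258471 = 64131 + 258471 = 322602$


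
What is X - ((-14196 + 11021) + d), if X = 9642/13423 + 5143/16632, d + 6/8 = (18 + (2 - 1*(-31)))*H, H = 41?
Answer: 242401286959/223251336 ≈ 1085.8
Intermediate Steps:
d = 8361/4 (d = -¾ + (18 + (2 - 1*(-31)))*41 = -¾ + (18 + (2 + 31))*41 = -¾ + (18 + 33)*41 = -¾ + 51*41 = -¾ + 2091 = 8361/4 ≈ 2090.3)
X = 229400233/223251336 (X = 9642*(1/13423) + 5143*(1/16632) = 9642/13423 + 5143/16632 = 229400233/223251336 ≈ 1.0275)
X - ((-14196 + 11021) + d) = 229400233/223251336 - ((-14196 + 11021) + 8361/4) = 229400233/223251336 - (-3175 + 8361/4) = 229400233/223251336 - 1*(-4339/4) = 229400233/223251336 + 4339/4 = 242401286959/223251336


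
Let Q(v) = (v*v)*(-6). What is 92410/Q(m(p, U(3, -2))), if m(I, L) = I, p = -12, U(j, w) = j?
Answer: -46205/432 ≈ -106.96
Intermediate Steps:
Q(v) = -6*v² (Q(v) = v²*(-6) = -6*v²)
92410/Q(m(p, U(3, -2))) = 92410/((-6*(-12)²)) = 92410/((-6*144)) = 92410/(-864) = 92410*(-1/864) = -46205/432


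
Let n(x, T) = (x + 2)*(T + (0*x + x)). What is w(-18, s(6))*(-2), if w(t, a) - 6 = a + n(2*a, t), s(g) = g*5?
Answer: -5280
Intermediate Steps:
s(g) = 5*g
n(x, T) = (2 + x)*(T + x) (n(x, T) = (2 + x)*(T + (0 + x)) = (2 + x)*(T + x))
w(t, a) = 6 + 2*t + 4*a² + 5*a + 2*a*t (w(t, a) = 6 + (a + ((2*a)² + 2*t + 2*(2*a) + t*(2*a))) = 6 + (a + (4*a² + 2*t + 4*a + 2*a*t)) = 6 + (a + (2*t + 4*a + 4*a² + 2*a*t)) = 6 + (2*t + 4*a² + 5*a + 2*a*t) = 6 + 2*t + 4*a² + 5*a + 2*a*t)
w(-18, s(6))*(-2) = (6 + 2*(-18) + 4*(5*6)² + 5*(5*6) + 2*(5*6)*(-18))*(-2) = (6 - 36 + 4*30² + 5*30 + 2*30*(-18))*(-2) = (6 - 36 + 4*900 + 150 - 1080)*(-2) = (6 - 36 + 3600 + 150 - 1080)*(-2) = 2640*(-2) = -5280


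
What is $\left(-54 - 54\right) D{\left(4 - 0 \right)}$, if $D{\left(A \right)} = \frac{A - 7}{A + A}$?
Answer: $\frac{81}{2} \approx 40.5$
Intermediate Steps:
$D{\left(A \right)} = \frac{-7 + A}{2 A}$
$\left(-54 - 54\right) D{\left(4 - 0 \right)} = \left(-54 - 54\right) \frac{-7 + \left(4 - 0\right)}{2 \left(4 - 0\right)} = \left(-54 - 54\right) \frac{-7 + \left(4 + 0\right)}{2 \left(4 + 0\right)} = - 108 \frac{-7 + 4}{2 \cdot 4} = - 108 \cdot \frac{1}{2} \cdot \frac{1}{4} \left(-3\right) = \left(-108\right) \left(- \frac{3}{8}\right) = \frac{81}{2}$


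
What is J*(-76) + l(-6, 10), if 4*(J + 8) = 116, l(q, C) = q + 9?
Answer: -1593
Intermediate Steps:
l(q, C) = 9 + q
J = 21 (J = -8 + (¼)*116 = -8 + 29 = 21)
J*(-76) + l(-6, 10) = 21*(-76) + (9 - 6) = -1596 + 3 = -1593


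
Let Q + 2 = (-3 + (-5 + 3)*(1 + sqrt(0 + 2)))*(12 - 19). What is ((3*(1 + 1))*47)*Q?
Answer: 9306 + 3948*sqrt(2) ≈ 14889.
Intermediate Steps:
Q = 33 + 14*sqrt(2) (Q = -2 + (-3 + (-5 + 3)*(1 + sqrt(0 + 2)))*(12 - 19) = -2 + (-3 - 2*(1 + sqrt(2)))*(-7) = -2 + (-3 + (-2 - 2*sqrt(2)))*(-7) = -2 + (-5 - 2*sqrt(2))*(-7) = -2 + (35 + 14*sqrt(2)) = 33 + 14*sqrt(2) ≈ 52.799)
((3*(1 + 1))*47)*Q = ((3*(1 + 1))*47)*(33 + 14*sqrt(2)) = ((3*2)*47)*(33 + 14*sqrt(2)) = (6*47)*(33 + 14*sqrt(2)) = 282*(33 + 14*sqrt(2)) = 9306 + 3948*sqrt(2)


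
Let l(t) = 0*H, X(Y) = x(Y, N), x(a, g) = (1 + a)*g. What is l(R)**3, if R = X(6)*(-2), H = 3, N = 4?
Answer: 0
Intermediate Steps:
x(a, g) = g*(1 + a)
X(Y) = 4 + 4*Y (X(Y) = 4*(1 + Y) = 4 + 4*Y)
R = -56 (R = (4 + 4*6)*(-2) = (4 + 24)*(-2) = 28*(-2) = -56)
l(t) = 0 (l(t) = 0*3 = 0)
l(R)**3 = 0**3 = 0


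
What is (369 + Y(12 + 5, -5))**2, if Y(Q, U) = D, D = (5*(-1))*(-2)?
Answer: 143641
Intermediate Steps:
D = 10 (D = -5*(-2) = 10)
Y(Q, U) = 10
(369 + Y(12 + 5, -5))**2 = (369 + 10)**2 = 379**2 = 143641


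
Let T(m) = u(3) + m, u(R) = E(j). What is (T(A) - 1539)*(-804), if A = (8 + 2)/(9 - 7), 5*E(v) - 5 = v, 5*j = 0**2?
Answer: 1232532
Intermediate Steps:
j = 0 (j = (1/5)*0**2 = (1/5)*0 = 0)
E(v) = 1 + v/5
u(R) = 1 (u(R) = 1 + (1/5)*0 = 1 + 0 = 1)
A = 5 (A = 10/2 = 10*(1/2) = 5)
T(m) = 1 + m
(T(A) - 1539)*(-804) = ((1 + 5) - 1539)*(-804) = (6 - 1539)*(-804) = -1533*(-804) = 1232532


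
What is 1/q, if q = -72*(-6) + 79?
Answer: 1/511 ≈ 0.0019569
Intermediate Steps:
q = 511 (q = 432 + 79 = 511)
1/q = 1/511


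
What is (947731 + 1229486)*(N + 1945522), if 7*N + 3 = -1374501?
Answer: 3808310218650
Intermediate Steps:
N = -1374504/7 (N = -3/7 + (⅐)*(-1374501) = -3/7 - 1374501/7 = -1374504/7 ≈ -1.9636e+5)
(947731 + 1229486)*(N + 1945522) = (947731 + 1229486)*(-1374504/7 + 1945522) = 2177217*(12244150/7) = 3808310218650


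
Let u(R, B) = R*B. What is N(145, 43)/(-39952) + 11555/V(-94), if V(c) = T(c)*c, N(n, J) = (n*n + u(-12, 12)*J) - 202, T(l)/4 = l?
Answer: -866761/22063492 ≈ -0.039285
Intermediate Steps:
u(R, B) = B*R
T(l) = 4*l
N(n, J) = -202 + n² - 144*J (N(n, J) = (n*n + (12*(-12))*J) - 202 = (n² - 144*J) - 202 = -202 + n² - 144*J)
V(c) = 4*c² (V(c) = (4*c)*c = 4*c²)
N(145, 43)/(-39952) + 11555/V(-94) = (-202 + 145² - 144*43)/(-39952) + 11555/((4*(-94)²)) = (-202 + 21025 - 6192)*(-1/39952) + 11555/((4*8836)) = 14631*(-1/39952) + 11555/35344 = -14631/39952 + 11555*(1/35344) = -14631/39952 + 11555/35344 = -866761/22063492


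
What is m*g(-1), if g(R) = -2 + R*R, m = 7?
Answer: -7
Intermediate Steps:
g(R) = -2 + R²
m*g(-1) = 7*(-2 + (-1)²) = 7*(-2 + 1) = 7*(-1) = -7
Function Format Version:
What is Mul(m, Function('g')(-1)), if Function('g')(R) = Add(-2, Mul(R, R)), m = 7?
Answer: -7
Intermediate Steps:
Function('g')(R) = Add(-2, Pow(R, 2))
Mul(m, Function('g')(-1)) = Mul(7, Add(-2, Pow(-1, 2))) = Mul(7, Add(-2, 1)) = Mul(7, -1) = -7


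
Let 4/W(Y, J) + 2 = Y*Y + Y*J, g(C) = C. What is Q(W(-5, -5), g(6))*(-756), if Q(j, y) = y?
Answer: -4536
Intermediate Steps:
W(Y, J) = 4/(-2 + Y² + J*Y) (W(Y, J) = 4/(-2 + (Y*Y + Y*J)) = 4/(-2 + (Y² + J*Y)) = 4/(-2 + Y² + J*Y))
Q(W(-5, -5), g(6))*(-756) = 6*(-756) = -4536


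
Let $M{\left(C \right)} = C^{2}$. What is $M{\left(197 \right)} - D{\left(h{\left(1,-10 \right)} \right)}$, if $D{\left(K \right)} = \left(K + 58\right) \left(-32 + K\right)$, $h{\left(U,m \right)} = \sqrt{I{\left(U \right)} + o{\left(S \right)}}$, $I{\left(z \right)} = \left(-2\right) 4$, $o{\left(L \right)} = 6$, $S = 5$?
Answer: $40667 - 26 i \sqrt{2} \approx 40667.0 - 36.77 i$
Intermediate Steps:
$I{\left(z \right)} = -8$
$h{\left(U,m \right)} = i \sqrt{2}$ ($h{\left(U,m \right)} = \sqrt{-8 + 6} = \sqrt{-2} = i \sqrt{2}$)
$D{\left(K \right)} = \left(-32 + K\right) \left(58 + K\right)$ ($D{\left(K \right)} = \left(58 + K\right) \left(-32 + K\right) = \left(-32 + K\right) \left(58 + K\right)$)
$M{\left(197 \right)} - D{\left(h{\left(1,-10 \right)} \right)} = 197^{2} - \left(-1856 + \left(i \sqrt{2}\right)^{2} + 26 i \sqrt{2}\right) = 38809 - \left(-1856 - 2 + 26 i \sqrt{2}\right) = 38809 - \left(-1858 + 26 i \sqrt{2}\right) = 38809 + \left(1858 - 26 i \sqrt{2}\right) = 40667 - 26 i \sqrt{2}$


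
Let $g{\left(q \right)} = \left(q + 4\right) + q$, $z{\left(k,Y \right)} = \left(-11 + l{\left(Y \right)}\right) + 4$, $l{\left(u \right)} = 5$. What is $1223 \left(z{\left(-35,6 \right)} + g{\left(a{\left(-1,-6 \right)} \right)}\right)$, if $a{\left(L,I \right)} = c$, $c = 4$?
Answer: $12230$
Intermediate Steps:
$a{\left(L,I \right)} = 4$
$z{\left(k,Y \right)} = -2$ ($z{\left(k,Y \right)} = \left(-11 + 5\right) + 4 = -6 + 4 = -2$)
$g{\left(q \right)} = 4 + 2 q$ ($g{\left(q \right)} = \left(4 + q\right) + q = 4 + 2 q$)
$1223 \left(z{\left(-35,6 \right)} + g{\left(a{\left(-1,-6 \right)} \right)}\right) = 1223 \left(-2 + \left(4 + 2 \cdot 4\right)\right) = 1223 \left(-2 + \left(4 + 8\right)\right) = 1223 \left(-2 + 12\right) = 1223 \cdot 10 = 12230$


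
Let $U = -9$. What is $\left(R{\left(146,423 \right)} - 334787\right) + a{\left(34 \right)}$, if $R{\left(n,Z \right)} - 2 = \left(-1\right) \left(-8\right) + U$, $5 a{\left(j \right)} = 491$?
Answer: $- \frac{1673439}{5} \approx -3.3469 \cdot 10^{5}$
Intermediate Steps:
$a{\left(j \right)} = \frac{491}{5}$ ($a{\left(j \right)} = \frac{1}{5} \cdot 491 = \frac{491}{5}$)
$R{\left(n,Z \right)} = 1$ ($R{\left(n,Z \right)} = 2 - 1 = 1$)
$\left(R{\left(146,423 \right)} - 334787\right) + a{\left(34 \right)} = \left(1 - 334787\right) + \frac{491}{5} = -334786 + \frac{491}{5} = - \frac{1673439}{5}$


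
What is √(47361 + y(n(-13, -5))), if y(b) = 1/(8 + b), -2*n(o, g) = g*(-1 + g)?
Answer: √2320682/7 ≈ 217.63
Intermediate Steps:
n(o, g) = -g*(-1 + g)/2
√(47361 + y(n(-13, -5))) = √(47361 + 1/(8 + (½)*(-5)*(1 - 1*(-5)))) = √(47361 + 1/(8 + (½)*(-5)*(1 + 5))) = √(47361 + 1/(8 + (½)*(-5)*6)) = √(47361 + 1/(8 - 15)) = √(47361 + 1/(-7)) = √(47361 - ⅐) = √(331526/7) = √2320682/7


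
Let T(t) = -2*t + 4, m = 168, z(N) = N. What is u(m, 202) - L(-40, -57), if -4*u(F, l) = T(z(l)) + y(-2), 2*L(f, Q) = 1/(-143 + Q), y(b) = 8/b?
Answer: 40401/400 ≈ 101.00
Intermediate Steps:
L(f, Q) = 1/(2*(-143 + Q))
T(t) = 4 - 2*t
u(F, l) = l/2 (u(F, l) = -((4 - 2*l) + 8/(-2))/4 = -((4 - 2*l) + 8*(-½))/4 = -((4 - 2*l) - 4)/4 = -(-1)*l/2 = l/2)
u(m, 202) - L(-40, -57) = (½)*202 - 1/(2*(-143 - 57)) = 101 - 1/(2*(-200)) = 101 - (-1)/(2*200) = 101 - 1*(-1/400) = 101 + 1/400 = 40401/400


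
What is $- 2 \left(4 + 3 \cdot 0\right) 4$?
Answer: $-32$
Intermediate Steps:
$- 2 \left(4 + 3 \cdot 0\right) 4 = - 2 \left(4 + 0\right) 4 = \left(-2\right) 4 \cdot 4 = \left(-8\right) 4 = -32$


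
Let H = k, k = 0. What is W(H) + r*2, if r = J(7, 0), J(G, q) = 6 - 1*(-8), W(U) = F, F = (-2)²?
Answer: 32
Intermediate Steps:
F = 4
H = 0
W(U) = 4
J(G, q) = 14 (J(G, q) = 6 + 8 = 14)
r = 14
W(H) + r*2 = 4 + 14*2 = 4 + 28 = 32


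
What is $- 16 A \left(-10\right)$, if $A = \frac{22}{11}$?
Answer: $320$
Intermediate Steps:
$A = 2$ ($A = 22 \cdot \frac{1}{11} = 2$)
$- 16 A \left(-10\right) = \left(-16\right) 2 \left(-10\right) = \left(-32\right) \left(-10\right) = 320$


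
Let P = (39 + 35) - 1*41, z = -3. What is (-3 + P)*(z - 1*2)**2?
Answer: 750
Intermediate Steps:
P = 33 (P = 74 - 41 = 33)
(-3 + P)*(z - 1*2)**2 = (-3 + 33)*(-3 - 1*2)**2 = 30*(-3 - 2)**2 = 30*(-5)**2 = 30*25 = 750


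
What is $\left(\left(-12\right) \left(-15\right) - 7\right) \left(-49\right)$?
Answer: $-8477$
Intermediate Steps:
$\left(\left(-12\right) \left(-15\right) - 7\right) \left(-49\right) = \left(180 - 7\right) \left(-49\right) = 173 \left(-49\right) = -8477$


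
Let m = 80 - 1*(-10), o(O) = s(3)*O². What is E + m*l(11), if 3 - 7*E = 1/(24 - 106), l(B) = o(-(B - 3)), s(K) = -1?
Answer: -3305993/574 ≈ -5759.6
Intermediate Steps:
o(O) = -O²
l(B) = -(3 - B)² (l(B) = -(-(B - 3))² = -(-(-3 + B))² = -(3 - B)²)
E = 247/574 (E = 3/7 - 1/(7*(24 - 106)) = 3/7 - ⅐/(-82) = 3/7 - ⅐*(-1/82) = 3/7 + 1/574 = 247/574 ≈ 0.43031)
m = 90 (m = 80 + 10 = 90)
E + m*l(11) = 247/574 + 90*(-(-3 + 11)²) = 247/574 + 90*(-1*8²) = 247/574 + 90*(-1*64) = 247/574 + 90*(-64) = 247/574 - 5760 = -3305993/574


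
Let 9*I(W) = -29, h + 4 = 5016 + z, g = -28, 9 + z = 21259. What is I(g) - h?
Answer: -236387/9 ≈ -26265.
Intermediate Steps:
z = 21250 (z = -9 + 21259 = 21250)
h = 26262 (h = -4 + (5016 + 21250) = -4 + 26266 = 26262)
I(W) = -29/9 (I(W) = (⅑)*(-29) = -29/9)
I(g) - h = -29/9 - 1*26262 = -29/9 - 26262 = -236387/9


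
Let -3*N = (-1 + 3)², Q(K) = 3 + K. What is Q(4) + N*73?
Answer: -271/3 ≈ -90.333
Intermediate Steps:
N = -4/3 (N = -(-1 + 3)²/3 = -⅓*2² = -⅓*4 = -4/3 ≈ -1.3333)
Q(4) + N*73 = (3 + 4) - 4/3*73 = 7 - 292/3 = -271/3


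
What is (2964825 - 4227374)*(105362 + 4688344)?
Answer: -6052288716594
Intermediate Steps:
(2964825 - 4227374)*(105362 + 4688344) = -1262549*4793706 = -6052288716594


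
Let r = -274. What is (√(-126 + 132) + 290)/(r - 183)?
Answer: -290/457 - √6/457 ≈ -0.63993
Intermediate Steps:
(√(-126 + 132) + 290)/(r - 183) = (√(-126 + 132) + 290)/(-274 - 183) = (√6 + 290)/(-457) = (290 + √6)*(-1/457) = -290/457 - √6/457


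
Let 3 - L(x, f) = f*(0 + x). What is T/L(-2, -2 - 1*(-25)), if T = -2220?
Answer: -2220/49 ≈ -45.306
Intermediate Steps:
L(x, f) = 3 - f*x (L(x, f) = 3 - f*(0 + x) = 3 - f*x)
T/L(-2, -2 - 1*(-25)) = -2220/(3 - 1*(-2 - 1*(-25))*(-2)) = -2220/(3 - 1*(-2 + 25)*(-2)) = -2220/(3 - 1*23*(-2)) = -2220/(3 + 46) = -2220/49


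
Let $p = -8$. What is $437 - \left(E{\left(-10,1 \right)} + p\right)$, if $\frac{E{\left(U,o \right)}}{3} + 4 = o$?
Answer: $454$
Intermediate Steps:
$E{\left(U,o \right)} = -12 + 3 o$
$437 - \left(E{\left(-10,1 \right)} + p\right) = 437 - \left(\left(-12 + 3 \cdot 1\right) - 8\right) = 437 - \left(\left(-12 + 3\right) - 8\right) = 437 - \left(-9 - 8\right) = 437 - -17 = 437 + 17 = 454$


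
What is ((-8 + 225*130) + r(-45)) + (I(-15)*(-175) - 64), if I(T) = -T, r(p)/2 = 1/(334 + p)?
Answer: 7673819/289 ≈ 26553.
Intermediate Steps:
r(p) = 2/(334 + p)
((-8 + 225*130) + r(-45)) + (I(-15)*(-175) - 64) = ((-8 + 225*130) + 2/(334 - 45)) + (-1*(-15)*(-175) - 64) = ((-8 + 29250) + 2/289) + (15*(-175) - 64) = (29242 + 2*(1/289)) + (-2625 - 64) = (29242 + 2/289) - 2689 = 8450940/289 - 2689 = 7673819/289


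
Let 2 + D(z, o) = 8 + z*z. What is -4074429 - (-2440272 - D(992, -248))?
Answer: -650087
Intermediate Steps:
D(z, o) = 6 + z² (D(z, o) = -2 + (8 + z*z) = -2 + (8 + z²) = 6 + z²)
-4074429 - (-2440272 - D(992, -248)) = -4074429 - (-2440272 - (6 + 992²)) = -4074429 - (-2440272 - (6 + 984064)) = -4074429 - (-2440272 - 1*984070) = -4074429 - (-2440272 - 984070) = -4074429 - 1*(-3424342) = -4074429 + 3424342 = -650087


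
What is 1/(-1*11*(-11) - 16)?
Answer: 1/105 ≈ 0.0095238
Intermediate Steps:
1/(-1*11*(-11) - 16) = 1/(-11*(-11) - 16) = 1/(121 - 16) = 1/105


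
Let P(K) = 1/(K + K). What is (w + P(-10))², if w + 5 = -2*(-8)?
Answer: 47961/400 ≈ 119.90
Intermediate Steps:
P(K) = 1/(2*K)
w = 11 (w = -5 - 2*(-8) = -5 + 16 = 11)
(w + P(-10))² = (11 + (½)/(-10))² = (11 + (½)*(-⅒))² = (11 - 1/20)² = (219/20)² = 47961/400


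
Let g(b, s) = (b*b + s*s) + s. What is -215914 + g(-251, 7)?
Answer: -152857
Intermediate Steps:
g(b, s) = s + b² + s² (g(b, s) = (b² + s²) + s = s + b² + s²)
-215914 + g(-251, 7) = -215914 + (7 + (-251)² + 7²) = -215914 + (7 + 63001 + 49) = -215914 + 63057 = -152857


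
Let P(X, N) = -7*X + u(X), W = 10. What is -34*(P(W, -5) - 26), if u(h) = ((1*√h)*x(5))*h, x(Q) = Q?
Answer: 3264 - 1700*√10 ≈ -2111.9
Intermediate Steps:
u(h) = 5*h^(3/2) (u(h) = ((1*√h)*5)*h = (√h*5)*h = (5*√h)*h = 5*h^(3/2))
P(X, N) = -7*X + 5*X^(3/2)
-34*(P(W, -5) - 26) = -34*((-7*10 + 5*10^(3/2)) - 26) = -34*((-70 + 5*(10*√10)) - 26) = -34*((-70 + 50*√10) - 26) = -34*(-96 + 50*√10) = 3264 - 1700*√10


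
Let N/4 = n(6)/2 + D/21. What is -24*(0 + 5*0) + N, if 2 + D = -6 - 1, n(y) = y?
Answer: 72/7 ≈ 10.286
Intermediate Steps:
D = -9 (D = -2 + (-6 - 1) = -2 - 7 = -9)
N = 72/7 (N = 4*(6/2 - 9/21) = 4*(6*(½) - 9*1/21) = 4*(3 - 3/7) = 4*(18/7) = 72/7 ≈ 10.286)
-24*(0 + 5*0) + N = -24*(0 + 5*0) + 72/7 = -24*(0 + 0) + 72/7 = -24*0 + 72/7 = 0 + 72/7 = 72/7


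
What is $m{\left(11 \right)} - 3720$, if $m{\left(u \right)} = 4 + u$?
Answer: $-3705$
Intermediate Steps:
$m{\left(11 \right)} - 3720 = \left(4 + 11\right) - 3720 = 15 - 3720 = -3705$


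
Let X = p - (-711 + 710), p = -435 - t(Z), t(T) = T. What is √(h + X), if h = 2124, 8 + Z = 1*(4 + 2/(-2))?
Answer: √1695 ≈ 41.170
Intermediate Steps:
Z = -5 (Z = -8 + 1*(4 + 2/(-2)) = -8 + 1*(4 + 2*(-½)) = -8 + 1*(4 - 1) = -8 + 1*3 = -8 + 3 = -5)
p = -430 (p = -435 - 1*(-5) = -435 + 5 = -430)
X = -429 (X = -430 - (-711 + 710) = -430 - 1*(-1) = -430 + 1 = -429)
√(h + X) = √(2124 - 429) = √1695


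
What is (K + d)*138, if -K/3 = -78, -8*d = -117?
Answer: 137241/4 ≈ 34310.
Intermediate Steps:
d = 117/8 (d = -1/8*(-117) = 117/8 ≈ 14.625)
K = 234 (K = -3*(-78) = 234)
(K + d)*138 = (234 + 117/8)*138 = (1989/8)*138 = 137241/4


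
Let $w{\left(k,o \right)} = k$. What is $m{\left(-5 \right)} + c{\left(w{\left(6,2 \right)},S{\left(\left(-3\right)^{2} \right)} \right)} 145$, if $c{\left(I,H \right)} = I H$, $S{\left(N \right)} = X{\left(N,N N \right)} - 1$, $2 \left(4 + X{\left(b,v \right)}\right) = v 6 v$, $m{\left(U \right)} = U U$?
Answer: $17119885$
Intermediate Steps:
$m{\left(U \right)} = U^{2}$
$X{\left(b,v \right)} = -4 + 3 v^{2}$ ($X{\left(b,v \right)} = -4 + \frac{v 6 v}{2} = -4 + \frac{6 v v}{2} = -4 + \frac{6 v^{2}}{2} = -4 + 3 v^{2}$)
$S{\left(N \right)} = -5 + 3 N^{4}$ ($S{\left(N \right)} = \left(-4 + 3 \left(N N\right)^{2}\right) - 1 = \left(-4 + 3 \left(N^{2}\right)^{2}\right) - 1 = \left(-4 + 3 N^{4}\right) - 1 = -5 + 3 N^{4}$)
$c{\left(I,H \right)} = H I$
$m{\left(-5 \right)} + c{\left(w{\left(6,2 \right)},S{\left(\left(-3\right)^{2} \right)} \right)} 145 = \left(-5\right)^{2} + \left(-5 + 3 \left(\left(-3\right)^{2}\right)^{4}\right) 6 \cdot 145 = 25 + \left(-5 + 3 \cdot 9^{4}\right) 6 \cdot 145 = 25 + \left(-5 + 3 \cdot 6561\right) 6 \cdot 145 = 25 + \left(-5 + 19683\right) 6 \cdot 145 = 25 + 19678 \cdot 6 \cdot 145 = 25 + 118068 \cdot 145 = 25 + 17119860 = 17119885$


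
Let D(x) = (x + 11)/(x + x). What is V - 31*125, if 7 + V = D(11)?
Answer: -3881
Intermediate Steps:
D(x) = (11 + x)/(2*x) (D(x) = (11 + x)/((2*x)) = (11 + x)*(1/(2*x)) = (11 + x)/(2*x))
V = -6 (V = -7 + (1/2)*(11 + 11)/11 = -7 + (1/2)*(1/11)*22 = -7 + 1 = -6)
V - 31*125 = -6 - 31*125 = -6 - 3875 = -3881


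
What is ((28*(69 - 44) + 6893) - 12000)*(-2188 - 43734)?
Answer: 202378254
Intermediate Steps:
((28*(69 - 44) + 6893) - 12000)*(-2188 - 43734) = ((28*25 + 6893) - 12000)*(-45922) = ((700 + 6893) - 12000)*(-45922) = (7593 - 12000)*(-45922) = -4407*(-45922) = 202378254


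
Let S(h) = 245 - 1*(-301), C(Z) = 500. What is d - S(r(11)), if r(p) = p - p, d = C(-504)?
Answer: -46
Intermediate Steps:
d = 500
r(p) = 0
S(h) = 546 (S(h) = 245 + 301 = 546)
d - S(r(11)) = 500 - 1*546 = 500 - 546 = -46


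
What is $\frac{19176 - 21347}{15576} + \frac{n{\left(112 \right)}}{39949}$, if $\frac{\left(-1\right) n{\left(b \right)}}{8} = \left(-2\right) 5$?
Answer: $- \frac{85483199}{622245624} \approx -0.13738$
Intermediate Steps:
$n{\left(b \right)} = 80$ ($n{\left(b \right)} = - 8 \left(\left(-2\right) 5\right) = \left(-8\right) \left(-10\right) = 80$)
$\frac{19176 - 21347}{15576} + \frac{n{\left(112 \right)}}{39949} = \frac{19176 - 21347}{15576} + \frac{80}{39949} = \left(-2171\right) \frac{1}{15576} + 80 \cdot \frac{1}{39949} = - \frac{2171}{15576} + \frac{80}{39949} = - \frac{85483199}{622245624}$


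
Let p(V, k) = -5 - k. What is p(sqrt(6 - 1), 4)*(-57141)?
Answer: 514269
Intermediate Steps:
p(sqrt(6 - 1), 4)*(-57141) = (-5 - 1*4)*(-57141) = (-5 - 4)*(-57141) = -9*(-57141) = 514269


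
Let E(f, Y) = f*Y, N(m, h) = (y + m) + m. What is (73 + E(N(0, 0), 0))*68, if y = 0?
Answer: 4964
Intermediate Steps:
N(m, h) = 2*m (N(m, h) = (0 + m) + m = m + m = 2*m)
E(f, Y) = Y*f
(73 + E(N(0, 0), 0))*68 = (73 + 0*(2*0))*68 = (73 + 0*0)*68 = (73 + 0)*68 = 73*68 = 4964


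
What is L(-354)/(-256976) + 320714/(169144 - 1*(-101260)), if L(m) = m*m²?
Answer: 188719394905/1085739661 ≈ 173.82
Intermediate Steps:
L(m) = m³
L(-354)/(-256976) + 320714/(169144 - 1*(-101260)) = (-354)³/(-256976) + 320714/(169144 - 1*(-101260)) = -44361864*(-1/256976) + 320714/(169144 + 101260) = 5545233/32122 + 320714/270404 = 5545233/32122 + 320714*(1/270404) = 5545233/32122 + 160357/135202 = 188719394905/1085739661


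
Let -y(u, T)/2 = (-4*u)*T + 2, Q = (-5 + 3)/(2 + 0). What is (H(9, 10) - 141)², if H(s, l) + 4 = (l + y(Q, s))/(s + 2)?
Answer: 22801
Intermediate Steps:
Q = -1 (Q = -2/2 = -2*½ = -1)
y(u, T) = -4 + 8*T*u (y(u, T) = -2*((-4*u)*T + 2) = -2*(-4*T*u + 2) = -2*(2 - 4*T*u) = -4 + 8*T*u)
H(s, l) = -4 + (-4 + l - 8*s)/(2 + s) (H(s, l) = -4 + (l + (-4 + 8*s*(-1)))/(s + 2) = -4 + (l + (-4 - 8*s))/(2 + s) = -4 + (-4 + l - 8*s)/(2 + s))
(H(9, 10) - 141)² = ((-12 + 10 - 12*9)/(2 + 9) - 141)² = ((-12 + 10 - 108)/11 - 141)² = ((1/11)*(-110) - 141)² = (-10 - 141)² = (-151)² = 22801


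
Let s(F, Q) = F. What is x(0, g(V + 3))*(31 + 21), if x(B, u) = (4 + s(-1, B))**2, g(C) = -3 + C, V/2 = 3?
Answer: 468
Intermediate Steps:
V = 6 (V = 2*3 = 6)
x(B, u) = 9 (x(B, u) = (4 - 1)**2 = 3**2 = 9)
x(0, g(V + 3))*(31 + 21) = 9*(31 + 21) = 9*52 = 468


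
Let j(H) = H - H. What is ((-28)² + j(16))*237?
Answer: 185808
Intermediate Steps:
j(H) = 0
((-28)² + j(16))*237 = ((-28)² + 0)*237 = (784 + 0)*237 = 784*237 = 185808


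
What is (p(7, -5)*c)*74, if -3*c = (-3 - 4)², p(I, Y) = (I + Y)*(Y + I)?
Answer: -14504/3 ≈ -4834.7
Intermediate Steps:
p(I, Y) = (I + Y)² (p(I, Y) = (I + Y)*(I + Y) = (I + Y)²)
c = -49/3 (c = -(-3 - 4)²/3 = -⅓*(-7)² = -⅓*49 = -49/3 ≈ -16.333)
(p(7, -5)*c)*74 = ((7 - 5)²*(-49/3))*74 = (2²*(-49/3))*74 = (4*(-49/3))*74 = -196/3*74 = -14504/3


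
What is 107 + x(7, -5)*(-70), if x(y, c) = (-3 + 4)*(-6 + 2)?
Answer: 387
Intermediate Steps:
x(y, c) = -4 (x(y, c) = 1*(-4) = -4)
107 + x(7, -5)*(-70) = 107 - 4*(-70) = 107 + 280 = 387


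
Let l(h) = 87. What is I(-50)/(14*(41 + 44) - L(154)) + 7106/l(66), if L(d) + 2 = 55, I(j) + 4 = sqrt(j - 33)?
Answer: 897686/10991 + I*sqrt(83)/1137 ≈ 81.675 + 0.0080127*I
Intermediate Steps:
I(j) = -4 + sqrt(-33 + j) (I(j) = -4 + sqrt(j - 33) = -4 + sqrt(-33 + j))
L(d) = 53 (L(d) = -2 + 55 = 53)
I(-50)/(14*(41 + 44) - L(154)) + 7106/l(66) = (-4 + sqrt(-33 - 50))/(14*(41 + 44) - 1*53) + 7106/87 = (-4 + sqrt(-83))/(14*85 - 53) + 7106*(1/87) = (-4 + I*sqrt(83))/(1190 - 53) + 7106/87 = (-4 + I*sqrt(83))/1137 + 7106/87 = (-4 + I*sqrt(83))*(1/1137) + 7106/87 = (-4/1137 + I*sqrt(83)/1137) + 7106/87 = 897686/10991 + I*sqrt(83)/1137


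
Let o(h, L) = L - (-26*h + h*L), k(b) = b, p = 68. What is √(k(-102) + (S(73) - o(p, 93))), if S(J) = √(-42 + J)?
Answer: √(4361 + √31) ≈ 66.080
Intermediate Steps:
o(h, L) = L + 26*h - L*h (o(h, L) = L - (-26*h + L*h) = L + (26*h - L*h) = L + 26*h - L*h)
√(k(-102) + (S(73) - o(p, 93))) = √(-102 + (√(-42 + 73) - (93 + 26*68 - 1*93*68))) = √(-102 + (√31 - (93 + 1768 - 6324))) = √(-102 + (√31 - 1*(-4463))) = √(-102 + (√31 + 4463)) = √(-102 + (4463 + √31)) = √(4361 + √31)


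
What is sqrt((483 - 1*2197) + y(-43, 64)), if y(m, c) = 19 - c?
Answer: I*sqrt(1759) ≈ 41.94*I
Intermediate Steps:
sqrt((483 - 1*2197) + y(-43, 64)) = sqrt((483 - 1*2197) + (19 - 1*64)) = sqrt((483 - 2197) + (19 - 64)) = sqrt(-1714 - 45) = sqrt(-1759) = I*sqrt(1759)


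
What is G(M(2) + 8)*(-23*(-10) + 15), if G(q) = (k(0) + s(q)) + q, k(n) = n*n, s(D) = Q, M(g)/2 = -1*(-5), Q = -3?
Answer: 3675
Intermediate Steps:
M(g) = 10 (M(g) = 2*(-1*(-5)) = 2*5 = 10)
s(D) = -3
k(n) = n**2
G(q) = -3 + q (G(q) = (0**2 - 3) + q = (0 - 3) + q = -3 + q)
G(M(2) + 8)*(-23*(-10) + 15) = (-3 + (10 + 8))*(-23*(-10) + 15) = (-3 + 18)*(230 + 15) = 15*245 = 3675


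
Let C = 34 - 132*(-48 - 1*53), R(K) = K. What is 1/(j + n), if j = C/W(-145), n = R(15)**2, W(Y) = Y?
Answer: 145/19259 ≈ 0.0075289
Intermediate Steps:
C = 13366 (C = 34 - 132*(-48 - 53) = 34 - 132*(-101) = 34 + 13332 = 13366)
n = 225 (n = 15**2 = 225)
j = -13366/145 (j = 13366/(-145) = 13366*(-1/145) = -13366/145 ≈ -92.179)
1/(j + n) = 1/(-13366/145 + 225) = 1/(19259/145) = 145/19259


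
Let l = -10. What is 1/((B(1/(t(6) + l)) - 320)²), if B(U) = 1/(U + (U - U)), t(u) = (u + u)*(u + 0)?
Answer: 1/66564 ≈ 1.5023e-5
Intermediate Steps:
t(u) = 2*u² (t(u) = (2*u)*u = 2*u²)
B(U) = 1/U (B(U) = 1/(U + 0) = 1/U)
1/((B(1/(t(6) + l)) - 320)²) = 1/((1/(1/(2*6² - 10)) - 320)²) = 1/((1/(1/(2*36 - 10)) - 320)²) = 1/((1/(1/(72 - 10)) - 320)²) = 1/((1/(1/62) - 320)²) = 1/((62 - 320)²) = 1/((-258)²) = 1/66564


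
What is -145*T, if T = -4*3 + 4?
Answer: 1160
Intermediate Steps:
T = -8 (T = -12 + 4 = -8)
-145*T = -145*(-8) = 1160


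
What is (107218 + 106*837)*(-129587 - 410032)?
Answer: -105732946860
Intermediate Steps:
(107218 + 106*837)*(-129587 - 410032) = (107218 + 88722)*(-539619) = 195940*(-539619) = -105732946860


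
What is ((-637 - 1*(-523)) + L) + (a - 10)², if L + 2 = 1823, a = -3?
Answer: 1876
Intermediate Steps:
L = 1821 (L = -2 + 1823 = 1821)
((-637 - 1*(-523)) + L) + (a - 10)² = ((-637 - 1*(-523)) + 1821) + (-3 - 10)² = ((-637 + 523) + 1821) + (-13)² = (-114 + 1821) + 169 = 1707 + 169 = 1876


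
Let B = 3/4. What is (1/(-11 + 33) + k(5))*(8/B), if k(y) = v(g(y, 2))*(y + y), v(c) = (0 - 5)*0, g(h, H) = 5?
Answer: 16/33 ≈ 0.48485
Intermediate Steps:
B = ¾ (B = 3*(¼) = ¾ ≈ 0.75000)
v(c) = 0 (v(c) = -5*0 = 0)
k(y) = 0 (k(y) = 0*(y + y) = 0*(2*y) = 0)
(1/(-11 + 33) + k(5))*(8/B) = (1/(-11 + 33) + 0)*(8/(¾)) = (1/22 + 0)*(8*(4/3)) = (1/22 + 0)*(32/3) = (1/22)*(32/3) = 16/33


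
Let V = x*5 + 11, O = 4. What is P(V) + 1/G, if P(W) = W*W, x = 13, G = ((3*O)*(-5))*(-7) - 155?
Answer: 1530641/265 ≈ 5776.0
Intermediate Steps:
G = 265 (G = ((3*4)*(-5))*(-7) - 155 = (12*(-5))*(-7) - 155 = -60*(-7) - 155 = 420 - 155 = 265)
V = 76 (V = 13*5 + 11 = 65 + 11 = 76)
P(W) = W²
P(V) + 1/G = 76² + 1/265 = 5776 + 1/265 = 1530641/265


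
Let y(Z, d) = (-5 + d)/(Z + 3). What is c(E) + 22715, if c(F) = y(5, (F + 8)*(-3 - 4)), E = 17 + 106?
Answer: 90399/4 ≈ 22600.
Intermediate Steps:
y(Z, d) = (-5 + d)/(3 + Z)
E = 123
c(F) = -61/8 - 7*F/8 (c(F) = (-5 + (F + 8)*(-3 - 4))/(3 + 5) = (-5 + (8 + F)*(-7))/8 = (-5 + (-56 - 7*F))/8 = (-61 - 7*F)/8 = -61/8 - 7*F/8)
c(E) + 22715 = (-61/8 - 7/8*123) + 22715 = (-61/8 - 861/8) + 22715 = -461/4 + 22715 = 90399/4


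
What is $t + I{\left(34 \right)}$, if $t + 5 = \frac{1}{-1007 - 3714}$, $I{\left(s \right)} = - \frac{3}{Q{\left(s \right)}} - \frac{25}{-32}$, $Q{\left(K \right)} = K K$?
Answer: $- \frac{184312367}{43659808} \approx -4.2216$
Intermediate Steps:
$Q{\left(K \right)} = K^{2}$
$I{\left(s \right)} = \frac{25}{32} - \frac{3}{s^{2}}$ ($I{\left(s \right)} = - \frac{3}{s^{2}} - \frac{25}{-32} = - \frac{3}{s^{2}} - - \frac{25}{32} = - \frac{3}{s^{2}} + \frac{25}{32} = \frac{25}{32} - \frac{3}{s^{2}}$)
$t = - \frac{23606}{4721}$ ($t = -5 + \frac{1}{-1007 - 3714} = -5 + \frac{1}{-4721} = -5 - \frac{1}{4721} = - \frac{23606}{4721} \approx -5.0002$)
$t + I{\left(34 \right)} = - \frac{23606}{4721} + \left(\frac{25}{32} - \frac{3}{1156}\right) = - \frac{23606}{4721} + \frac{7201}{9248} = - \frac{184312367}{43659808}$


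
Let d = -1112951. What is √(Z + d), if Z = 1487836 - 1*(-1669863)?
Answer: 2*√511187 ≈ 1429.9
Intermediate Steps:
Z = 3157699 (Z = 1487836 + 1669863 = 3157699)
√(Z + d) = √(3157699 - 1112951) = √2044748 = 2*√511187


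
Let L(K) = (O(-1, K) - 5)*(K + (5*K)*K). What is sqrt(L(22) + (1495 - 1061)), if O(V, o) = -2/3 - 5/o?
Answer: 3*I*sqrt(1551) ≈ 118.15*I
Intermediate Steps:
O(V, o) = -2/3 - 5/o (O(V, o) = -2*1/3 - 5/o = -2/3 - 5/o)
L(K) = (-17/3 - 5/K)*(K + 5*K**2) (L(K) = ((-2/3 - 5/K) - 5)*(K + (5*K)*K) = (-17/3 - 5/K)*(K + 5*K**2))
sqrt(L(22) + (1495 - 1061)) = sqrt((-5 - 1/3*22*(92 + 85*22)) + (1495 - 1061)) = sqrt((-5 - 1/3*22*(92 + 1870)) + 434) = sqrt((-5 - 1/3*22*1962) + 434) = sqrt((-5 - 14388) + 434) = sqrt(-14393 + 434) = sqrt(-13959) = 3*I*sqrt(1551)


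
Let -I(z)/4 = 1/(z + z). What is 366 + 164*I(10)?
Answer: 1666/5 ≈ 333.20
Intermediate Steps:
I(z) = -2/z (I(z) = -4/(z + z) = -4*1/(2*z) = -2/z)
366 + 164*I(10) = 366 + 164*(-2/10) = 366 + 164*(-2*1/10) = 366 + 164*(-1/5) = 366 - 164/5 = 1666/5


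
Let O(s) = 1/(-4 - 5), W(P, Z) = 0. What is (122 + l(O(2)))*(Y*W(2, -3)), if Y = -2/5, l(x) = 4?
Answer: 0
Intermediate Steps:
O(s) = -⅑ (O(s) = 1/(-9) = -⅑)
Y = -⅖ (Y = -2*⅕ = -⅖ ≈ -0.40000)
(122 + l(O(2)))*(Y*W(2, -3)) = (122 + 4)*(-⅖*0) = 126*0 = 0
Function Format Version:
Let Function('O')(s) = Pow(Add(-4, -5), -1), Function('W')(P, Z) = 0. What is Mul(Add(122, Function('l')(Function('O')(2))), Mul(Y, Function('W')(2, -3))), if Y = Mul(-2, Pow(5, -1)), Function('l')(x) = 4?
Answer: 0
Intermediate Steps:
Function('O')(s) = Rational(-1, 9) (Function('O')(s) = Pow(-9, -1) = Rational(-1, 9))
Y = Rational(-2, 5) (Y = Mul(-2, Rational(1, 5)) = Rational(-2, 5) ≈ -0.40000)
Mul(Add(122, Function('l')(Function('O')(2))), Mul(Y, Function('W')(2, -3))) = Mul(Add(122, 4), Mul(Rational(-2, 5), 0)) = Mul(126, 0) = 0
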